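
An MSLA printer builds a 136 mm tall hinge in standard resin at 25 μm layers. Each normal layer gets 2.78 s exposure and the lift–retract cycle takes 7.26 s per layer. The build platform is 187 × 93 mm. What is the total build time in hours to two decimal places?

15.17 hours

Number of layers: 136 / 0.025 → 5440 (rounded up).
Each layer takes = 2.78 + 7.26, so 10.04 s.
Build time: 5440 × 10.04 s = 54617.6 s, i.e. 15.17 hours.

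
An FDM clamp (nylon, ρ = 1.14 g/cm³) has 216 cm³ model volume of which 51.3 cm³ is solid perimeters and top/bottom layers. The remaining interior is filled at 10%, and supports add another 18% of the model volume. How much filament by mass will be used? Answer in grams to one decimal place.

Infill region: 216 − 51.3 → 164.7 cm³.
Infill deposited = 0.10 × 164.7, so 16.47 cm³.
Support = 0.18 × 216 = 38.88 cm³.
Deposited volume: 51.3 + 16.47 + 38.88 → 106.65 cm³.
Mass: 106.65 × 1.14 → 121.581 g.

121.6 g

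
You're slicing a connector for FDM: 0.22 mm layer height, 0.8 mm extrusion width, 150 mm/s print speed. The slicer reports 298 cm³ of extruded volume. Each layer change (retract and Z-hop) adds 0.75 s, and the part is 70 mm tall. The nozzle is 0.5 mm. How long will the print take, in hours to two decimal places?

Extrusion cross-section = 0.22 × 0.8 = 0.176 mm².
Total extruded path = 298000/0.176 = 1693181.8 mm.
Extrusion time = 1693181.8 / 150 = 11287.9 s.
Layer count = ceil(70 / 0.22) = 319.
Non-print overhead: 319 × 0.75 → 239.25 s.
Altogether 11287.9 + 239.25 = 11527.15 s, i.e. 3.20 hours.

3.20 hours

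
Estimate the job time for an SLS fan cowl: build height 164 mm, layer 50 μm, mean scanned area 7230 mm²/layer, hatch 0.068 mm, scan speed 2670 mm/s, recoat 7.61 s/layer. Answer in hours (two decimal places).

Layers = ⌈164/0.05⌉ = 3280.
Per-layer scan distance = 7230 / 0.068, so 106323.5 mm.
Laser time per layer: 106323.5 / 2670 → 39.8215 s.
Time per layer = 39.8215 + 7.61, so 47.4315 s.
3280 layers × 47.4315 s/layer = 155575.32 s, i.e. 43.22 hours.

43.22 hours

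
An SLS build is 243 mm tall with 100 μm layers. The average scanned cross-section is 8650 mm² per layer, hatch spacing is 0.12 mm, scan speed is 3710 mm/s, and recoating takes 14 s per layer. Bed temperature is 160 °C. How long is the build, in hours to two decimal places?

22.56 hours

Number of layers: 243 / 0.1 → 2430 (rounded up).
Hatch length per layer = 8650 / 0.12 = 72083.3 mm.
Scan time per layer = 72083.3 / 3710, so 19.4295 s.
Per-layer time = 19.4295 + 14 = 33.4295 s.
Total: 2430 × 33.4295 s = 81233.685 s → 22.56 hours.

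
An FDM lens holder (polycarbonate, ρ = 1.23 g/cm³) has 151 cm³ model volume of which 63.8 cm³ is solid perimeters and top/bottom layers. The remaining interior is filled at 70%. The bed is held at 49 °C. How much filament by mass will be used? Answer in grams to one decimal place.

Volume inside the shell = 151 − 63.8, so 87.2 cm³.
Infill deposited: 0.70 × 87.2 → 61.04 cm³.
Total printed volume = 63.8 + 61.04, so 124.84 cm³.
Mass: 124.84 × 1.23 → 153.5532 g.

153.6 g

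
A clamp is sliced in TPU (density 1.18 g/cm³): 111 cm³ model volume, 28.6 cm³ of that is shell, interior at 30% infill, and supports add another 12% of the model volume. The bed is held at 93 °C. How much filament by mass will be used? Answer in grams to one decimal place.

78.6 g

Volume inside the shell = 111 − 28.6, so 82.4 cm³.
Infill deposited = 0.30 × 82.4 = 24.72 cm³.
Support = 0.12 × 111 = 13.32 cm³.
Total extruded = 28.6 + 24.72 + 13.32, so 66.64 cm³.
Mass = 66.64 × 1.18, so 78.6352 g.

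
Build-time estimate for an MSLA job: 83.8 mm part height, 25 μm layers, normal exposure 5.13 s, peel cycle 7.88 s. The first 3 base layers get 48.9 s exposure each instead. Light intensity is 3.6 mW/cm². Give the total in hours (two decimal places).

12.15 hours

Number of layers: 83.8 / 0.025 → 3352 (rounded up).
Bottom layers = 3 × (48.9 + 7.88) = 170.34 s.
Remaining layers = 3349 × (5.13 + 7.88), so 43570.49 s.
Total = 170.34 + 43570.49 = 43740.83 s = 12.15 hours.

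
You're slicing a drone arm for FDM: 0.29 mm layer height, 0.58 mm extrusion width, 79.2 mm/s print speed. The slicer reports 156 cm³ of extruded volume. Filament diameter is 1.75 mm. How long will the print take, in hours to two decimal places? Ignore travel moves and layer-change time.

Extrusion cross-section = 0.29 × 0.58, so 0.1682 mm².
Path length: 156000 mm³ / 0.1682 mm² → 927467.3 mm.
Print-move time: 927467.3 / 79.2 → 11710.4 s.
In the requested units: 11710.4 s = 3.25 hours.

3.25 hours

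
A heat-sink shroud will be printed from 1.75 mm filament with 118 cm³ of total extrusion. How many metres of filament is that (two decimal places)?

49.06 m

A = π r² = π × 0.875² = 2.4053 mm².
Length = 118 cm³ / 2.4053 mm² = 118000 / 2.4053 = 49058.33 mm = 49.06 m.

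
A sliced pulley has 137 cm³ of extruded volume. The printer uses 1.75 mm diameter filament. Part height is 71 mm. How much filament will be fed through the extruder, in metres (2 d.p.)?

56.96 m

Filament cross-section = π × (1.75/2)² = 2.4053 mm².
L = 137000 mm³ / 2.4053 mm² = 56957.55 mm, i.e. 56.96 m.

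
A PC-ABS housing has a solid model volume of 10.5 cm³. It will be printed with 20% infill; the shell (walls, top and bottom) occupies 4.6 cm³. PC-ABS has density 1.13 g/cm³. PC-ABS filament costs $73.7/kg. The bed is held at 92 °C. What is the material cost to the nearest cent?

$0.48

Infill region: 10.5 − 4.6 → 5.9 cm³.
Deposited infill = 0.20 × 5.9 = 1.18 cm³.
Total extruded = 4.6 + 1.18, so 5.78 cm³.
Mass = 5.78 × 1.13 = 6.5314 g.
At $73.7/kg: 6.5314/1000 × 73.7 = $0.48.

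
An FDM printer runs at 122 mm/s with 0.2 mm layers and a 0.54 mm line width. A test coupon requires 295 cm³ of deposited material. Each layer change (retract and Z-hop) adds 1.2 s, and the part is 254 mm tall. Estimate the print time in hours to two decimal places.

Line area = 0.2 × 0.54 = 0.108 mm².
Toolpath length = 295 cm³ / 0.108 mm² = 295000 / 0.108 = 2731481.5 mm.
Print-move time = 2731481.5 / 122, so 22389.2 s.
Layer count = ceil(254 / 0.2) = 1270.
Non-print overhead = 1270 × 1.2, so 1524 s.
Total = 22389.2 + 1524 = 23913.2 s = 6.64 hours.

6.64 hours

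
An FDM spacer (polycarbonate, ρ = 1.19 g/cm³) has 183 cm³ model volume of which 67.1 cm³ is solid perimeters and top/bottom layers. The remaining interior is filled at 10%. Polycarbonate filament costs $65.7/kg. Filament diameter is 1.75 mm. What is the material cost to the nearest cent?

$6.15

Infill region = 183 − 67.1 = 115.9 cm³.
Infill deposited = 0.10 × 115.9, so 11.59 cm³.
Total printed volume = 67.1 + 11.59 = 78.69 cm³.
Mass = 78.69 × 1.19 = 93.6411 g.
Cost = 93.6411 g / 1000 × $65.7/kg = $6.15.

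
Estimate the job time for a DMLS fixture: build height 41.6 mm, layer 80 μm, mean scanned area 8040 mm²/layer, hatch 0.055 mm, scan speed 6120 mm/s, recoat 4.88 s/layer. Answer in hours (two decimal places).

4.16 hours

Layer count = ceil(41.6 / 0.08) = 520.
Per-layer scan distance: 8040 / 0.055 → 146181.8 mm.
Per-layer scan time = 146181.8 / 6120, so 23.8859 s.
Time per layer = 23.8859 + 4.88 = 28.7659 s.
Total: 520 × 28.7659 s = 14958.268 s → 4.16 hours.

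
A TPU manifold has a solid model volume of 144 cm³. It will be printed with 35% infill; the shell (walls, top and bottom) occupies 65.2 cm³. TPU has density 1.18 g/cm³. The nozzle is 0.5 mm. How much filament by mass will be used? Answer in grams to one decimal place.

109.5 g

Infill region = 144 − 65.2, so 78.8 cm³.
Infill deposited = 0.35 × 78.8 = 27.58 cm³.
Total extruded: 65.2 + 27.58 → 92.78 cm³.
Mass = 92.78 × 1.18 = 109.4804 g.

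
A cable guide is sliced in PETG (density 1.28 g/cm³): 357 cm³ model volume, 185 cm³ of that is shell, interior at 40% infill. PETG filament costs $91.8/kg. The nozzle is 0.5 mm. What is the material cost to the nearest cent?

Infill region = 357 − 185 = 172 cm³.
Infill volume = 0.40 × 172 = 68.8 cm³.
Deposited volume = 185 + 68.8 = 253.8 cm³.
Mass = 253.8 × 1.28 = 324.864 g.
At $91.8/kg: 324.864/1000 × 91.8 = $29.82.

$29.82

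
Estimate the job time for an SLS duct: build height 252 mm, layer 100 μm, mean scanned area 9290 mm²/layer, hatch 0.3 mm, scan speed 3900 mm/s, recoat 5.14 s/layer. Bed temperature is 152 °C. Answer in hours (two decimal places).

Number of layers: 252 / 0.1 → 2520 (rounded up).
Scan path per layer = 9290 / 0.3, so 30966.7 mm.
Scan time per layer = 30966.7 / 3900 = 7.9402 s.
Layer cycle: 7.9402 + 5.14 → 13.0802 s.
Build time = 2520 × 13.0802 = 32962.104 s = 9.16 hours.

9.16 hours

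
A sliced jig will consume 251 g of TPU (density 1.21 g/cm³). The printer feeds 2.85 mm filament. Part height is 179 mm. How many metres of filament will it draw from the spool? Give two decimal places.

32.52 m

Extruded volume: 251/1.21 = 207.438 cm³ (207438 mm³).
A = π r² = π × 1.425² = 6.3794 mm².
Length = 207438 / 6.3794 = 32516.85 mm = 32.52 m.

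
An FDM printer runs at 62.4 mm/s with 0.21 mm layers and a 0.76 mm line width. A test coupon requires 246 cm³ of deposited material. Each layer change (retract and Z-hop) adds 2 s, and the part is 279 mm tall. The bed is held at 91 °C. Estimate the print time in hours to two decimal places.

7.60 hours

Line area = 0.21 × 0.76, so 0.1596 mm².
Toolpath length = 246 cm³ / 0.1596 mm² = 246000 / 0.1596 = 1541353.4 mm.
Time extruding = 1541353.4 / 62.4, so 24701.2 s.
Layers = ⌈279/0.21⌉ = 1329.
Non-print overhead = 1329 × 2, so 2658 s.
Total = 24701.2 + 2658 = 27359.2 s = 7.60 hours.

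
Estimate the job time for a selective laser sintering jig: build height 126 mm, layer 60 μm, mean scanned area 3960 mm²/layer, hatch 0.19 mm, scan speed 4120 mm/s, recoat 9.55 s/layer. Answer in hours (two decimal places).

Layer count = ceil(126 / 0.06) = 2100.
Hatch length per layer = 3960 / 0.19, so 20842.1 mm.
Scan time per layer = 20842.1 / 4120 = 5.0588 s.
Time per layer = 5.0588 + 9.55, so 14.6088 s.
Total: 2100 × 14.6088 s = 30678.48 s → 8.52 hours.

8.52 hours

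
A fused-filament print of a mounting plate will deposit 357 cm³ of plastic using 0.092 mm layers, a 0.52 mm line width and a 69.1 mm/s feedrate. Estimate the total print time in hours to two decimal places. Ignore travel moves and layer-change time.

Extrusion cross-section: 0.092 × 0.52 → 0.04784 mm².
Total extruded path = 357000/0.04784 = 7462374.6 mm.
Extrusion time = 7462374.6 / 69.1 = 107993.8 s.
Converting: 107993.8 s = 30.00 hours.

30.00 hours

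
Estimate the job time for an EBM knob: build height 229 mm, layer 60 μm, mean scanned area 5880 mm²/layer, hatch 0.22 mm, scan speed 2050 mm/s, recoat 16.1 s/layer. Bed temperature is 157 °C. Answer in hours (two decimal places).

Layers = ⌈229/0.06⌉ = 3817.
Hatch length per layer = 5880 / 0.22 = 26727.3 mm.
Per-layer scan time = 26727.3 / 2050, so 13.0377 s.
Layer cycle: 13.0377 + 16.1 → 29.1377 s.
Build time = 3817 × 29.1377 = 111218.6009 s = 30.89 hours.

30.89 hours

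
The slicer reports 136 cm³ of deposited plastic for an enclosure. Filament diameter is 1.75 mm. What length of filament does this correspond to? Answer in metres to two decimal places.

56.54 m

Cross-section of 1.75 mm filament: π·(1.75/2)² = 2.4053 mm².
L = 136000 mm³ / 2.4053 mm² = 56541.8 mm, i.e. 56.54 m.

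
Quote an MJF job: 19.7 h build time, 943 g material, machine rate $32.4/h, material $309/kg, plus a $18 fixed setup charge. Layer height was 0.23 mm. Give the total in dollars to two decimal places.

Time charge = 32.4 × 19.7, so $638.28.
Material cost = 309 × 943/1000, so $291.387.
Total = 638.28 + 291.387 + 18 = 947.667 ≈ $947.67.

$947.67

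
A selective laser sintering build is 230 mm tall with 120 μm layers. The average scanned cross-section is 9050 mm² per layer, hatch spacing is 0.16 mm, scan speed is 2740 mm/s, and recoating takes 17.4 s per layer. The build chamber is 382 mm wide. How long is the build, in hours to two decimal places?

Layers = ⌈230/0.12⌉ = 1917.
Per-layer scan distance: 9050 / 0.16 → 56562.5 mm.
Per-layer scan time = 56562.5 / 2740, so 20.6432 s.
Time per layer = 20.6432 + 17.4, so 38.0432 s.
Total: 1917 × 38.0432 s = 72928.8144 s → 20.26 hours.

20.26 hours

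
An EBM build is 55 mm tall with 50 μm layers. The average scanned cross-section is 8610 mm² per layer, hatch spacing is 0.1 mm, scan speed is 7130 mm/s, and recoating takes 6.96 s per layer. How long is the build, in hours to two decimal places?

Layer count = ceil(55 / 0.05) = 1100.
Per-layer scan distance = 8610 / 0.1 = 86100 mm.
Beam time per layer: 86100 / 7130 → 12.0757 s.
Per-layer time = 12.0757 + 6.96 = 19.0357 s.
1100 layers × 19.0357 s/layer = 20939.27 s, i.e. 5.82 hours.

5.82 hours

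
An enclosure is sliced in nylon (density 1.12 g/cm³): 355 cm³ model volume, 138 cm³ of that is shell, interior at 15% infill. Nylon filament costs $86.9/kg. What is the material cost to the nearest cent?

$16.60

Volume inside the shell = 355 − 138, so 217 cm³.
Deposited infill = 0.15 × 217 = 32.55 cm³.
Deposited volume = 138 + 32.55, so 170.55 cm³.
Mass = 170.55 × 1.12, so 191.016 g.
At $86.9/kg: 191.016/1000 × 86.9 = $16.60.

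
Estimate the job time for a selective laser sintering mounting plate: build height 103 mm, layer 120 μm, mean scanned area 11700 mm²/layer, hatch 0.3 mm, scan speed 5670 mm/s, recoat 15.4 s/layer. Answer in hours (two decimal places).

Number of layers: 103 / 0.12 → 859 (rounded up).
Hatch length per layer = 11700 / 0.3 = 39000 mm.
Scan time per layer: 39000 / 5670 → 6.8783 s.
Layer cycle = 6.8783 + 15.4 = 22.2783 s.
Build time = 859 × 22.2783 = 19137.0597 s = 5.32 hours.

5.32 hours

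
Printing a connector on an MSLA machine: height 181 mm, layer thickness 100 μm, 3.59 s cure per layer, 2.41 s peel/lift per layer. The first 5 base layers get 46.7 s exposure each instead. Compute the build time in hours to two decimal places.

3.08 hours

Layers = ⌈181/0.1⌉ = 1810.
Bottom layers: 5 × (46.7 + 2.41) → 245.55 s.
Regular layers = 1805 × (3.59 + 2.41) = 10830 s.
Total = 245.55 + 10830 = 11075.55 s = 3.08 hours.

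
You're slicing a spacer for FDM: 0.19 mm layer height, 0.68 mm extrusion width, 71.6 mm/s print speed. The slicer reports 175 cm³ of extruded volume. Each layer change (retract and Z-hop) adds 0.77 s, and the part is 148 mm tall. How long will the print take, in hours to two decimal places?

Line area: 0.19 × 0.68 → 0.1292 mm².
Path length: 175000 mm³ / 0.1292 mm² → 1354489.2 mm.
Time extruding: 1354489.2 / 71.6 → 18917.4 s.
Layer count = ceil(148 / 0.19) = 779.
Layer-change overhead: 779 × 0.77 → 599.83 s.
Total = 18917.4 + 599.83 = 19517.23 s = 5.42 hours.

5.42 hours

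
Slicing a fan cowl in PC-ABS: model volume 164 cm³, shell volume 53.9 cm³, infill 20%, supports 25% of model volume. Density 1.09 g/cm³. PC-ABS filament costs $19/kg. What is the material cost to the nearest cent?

$2.42

Infill region: 164 − 53.9 → 110.1 cm³.
Infill volume = 0.20 × 110.1 = 22.02 cm³.
Support = 0.25 × 164, so 41 cm³.
Deposited volume = 53.9 + 22.02 + 41, so 116.92 cm³.
Mass = 116.92 × 1.09, so 127.4428 g.
Cost = 127.4428 g / 1000 × $19/kg = $2.42.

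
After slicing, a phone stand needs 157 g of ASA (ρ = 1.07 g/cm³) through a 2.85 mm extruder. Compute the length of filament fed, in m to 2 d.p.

23.00 m

Volume = 157 g / 1.07 g·cm⁻³ = 146.729 cm³ = 146729 mm³.
A = π r² = π × 1.425² = 6.3794 mm².
L = V/A = 146729/6.3794 = 23000.44 mm → 23.00 m.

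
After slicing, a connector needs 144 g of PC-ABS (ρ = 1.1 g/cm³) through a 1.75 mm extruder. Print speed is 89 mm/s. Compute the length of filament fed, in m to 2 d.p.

Volume = 144 g / 1.1 g·cm⁻³ = 130.9091 cm³ = 130909.1 mm³.
Cross-section of 1.75 mm filament: π·(1.75/2)² = 2.4053 mm².
L = V/A = 130909.1/2.4053 = 54425.27 mm → 54.43 m.

54.43 m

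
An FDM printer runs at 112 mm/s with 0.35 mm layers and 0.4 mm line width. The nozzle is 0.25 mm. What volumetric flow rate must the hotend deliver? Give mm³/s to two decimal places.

A = 0.35 × 0.4, so 0.14 mm².
Q = v·A = 112 × 0.14 = 15.68 mm³/s.

15.68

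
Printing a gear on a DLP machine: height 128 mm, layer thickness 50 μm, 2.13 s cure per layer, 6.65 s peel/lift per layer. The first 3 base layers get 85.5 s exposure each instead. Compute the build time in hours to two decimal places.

6.31 hours

Layer count = ceil(128 / 0.05) = 2560.
Base layers = 3 × (85.5 + 6.65), so 276.45 s.
Regular layers = 2557 × (2.13 + 6.65), so 22450.46 s.
Sum: 276.45 + 22450.46 = 22726.91 s → 6.31 hours.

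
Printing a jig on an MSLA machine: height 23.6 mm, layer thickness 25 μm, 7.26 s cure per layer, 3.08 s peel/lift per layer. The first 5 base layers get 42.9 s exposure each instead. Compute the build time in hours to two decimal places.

Number of layers: 23.6 / 0.025 → 944 (rounded up).
Base layers = 5 × (42.9 + 3.08) = 229.9 s.
Normal layers = 939 × (7.26 + 3.08), so 9709.26 s.
Sum: 229.9 + 9709.26 = 9939.16 s → 2.76 hours.

2.76 hours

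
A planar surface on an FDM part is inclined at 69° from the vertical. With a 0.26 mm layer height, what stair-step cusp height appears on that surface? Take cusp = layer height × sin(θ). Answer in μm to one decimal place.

242.7 μm

h_c = t·sin θ = 0.26 × 0.9336 = 0.242736 mm (242.7 μm).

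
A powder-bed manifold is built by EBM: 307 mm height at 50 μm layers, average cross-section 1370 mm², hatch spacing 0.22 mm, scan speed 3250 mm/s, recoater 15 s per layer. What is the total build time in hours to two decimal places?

28.85 hours

Layers = ⌈307/0.05⌉ = 6140.
Hatch length per layer: 1370 / 0.22 → 6227.3 mm.
Scan time per layer: 6227.3 / 3250 → 1.9161 s.
Per-layer time = 1.9161 + 15 = 16.9161 s.
6140 layers × 16.9161 s/layer = 103864.854 s, i.e. 28.85 hours.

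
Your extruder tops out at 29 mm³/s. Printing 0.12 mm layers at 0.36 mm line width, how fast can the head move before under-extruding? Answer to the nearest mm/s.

671 mm/s

A = 0.12 × 0.36, so 0.0432 mm².
v_max = Q/A = 29/0.0432 = 671.30 mm/s → 671 mm/s.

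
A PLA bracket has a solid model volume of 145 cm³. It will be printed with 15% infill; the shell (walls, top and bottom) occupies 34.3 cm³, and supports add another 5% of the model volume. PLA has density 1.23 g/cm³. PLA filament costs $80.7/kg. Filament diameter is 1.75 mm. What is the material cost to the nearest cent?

$5.77

Infill region = 145 − 34.3 = 110.7 cm³.
Deposited infill: 0.15 × 110.7 → 16.605 cm³.
Support = 0.05 × 145 = 7.25 cm³.
Total printed volume = 34.3 + 16.605 + 7.25, so 58.155 cm³.
Mass: 58.155 × 1.23 → 71.53065 g.
At $80.7/kg: 71.53065/1000 × 80.7 = $5.77.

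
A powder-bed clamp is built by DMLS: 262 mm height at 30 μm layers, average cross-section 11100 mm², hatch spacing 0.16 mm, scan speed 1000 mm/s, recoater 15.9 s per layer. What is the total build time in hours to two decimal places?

Number of layers: 262 / 0.03 → 8734 (rounded up).
Per-layer scan distance: 11100 / 0.16 → 69375 mm.
Scan time per layer = 69375 / 1000, so 69.375 s.
Time per layer = 69.375 + 15.9 = 85.275 s.
Total: 8734 × 85.275 s = 744791.85 s → 206.89 hours.

206.89 hours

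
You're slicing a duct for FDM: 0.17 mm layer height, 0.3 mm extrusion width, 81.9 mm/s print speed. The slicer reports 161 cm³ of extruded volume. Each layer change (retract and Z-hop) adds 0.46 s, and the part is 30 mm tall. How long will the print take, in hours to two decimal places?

10.73 hours

Line area: 0.17 × 0.3 → 0.051 mm².
Total extruded path = 161000/0.051 = 3156862.7 mm.
Print-move time: 3156862.7 / 81.9 → 38545.3 s.
Layers = ⌈30/0.17⌉ = 177.
Z-hop total = 177 × 0.46 = 81.42 s.
Total = 38545.3 + 81.42 = 38626.72 s = 10.73 hours.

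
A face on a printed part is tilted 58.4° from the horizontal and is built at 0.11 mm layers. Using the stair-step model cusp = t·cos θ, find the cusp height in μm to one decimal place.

57.6 μm

h_c = t·cos θ = 0.11 × 0.5240 = 0.05764 mm (57.6 μm).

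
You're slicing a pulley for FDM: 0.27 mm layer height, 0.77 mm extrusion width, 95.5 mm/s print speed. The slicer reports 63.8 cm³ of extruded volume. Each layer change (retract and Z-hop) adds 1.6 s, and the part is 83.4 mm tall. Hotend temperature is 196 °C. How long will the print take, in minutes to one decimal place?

Bead cross-section = 0.27 × 0.77 = 0.2079 mm².
Toolpath length = 63.8 cm³ / 0.2079 mm² = 63800 / 0.2079 = 306878.3 mm.
Print-move time = 306878.3 / 95.5, so 3213.4 s.
Layer count = ceil(83.4 / 0.27) = 309.
Z-hop total = 309 × 1.6, so 494.4 s.
Altogether 3213.4 + 494.4 = 3707.8 s, i.e. 61.8 minutes.

61.8 minutes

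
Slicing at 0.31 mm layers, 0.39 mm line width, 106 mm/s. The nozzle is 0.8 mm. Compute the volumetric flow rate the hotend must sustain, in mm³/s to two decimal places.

Extrusion cross-section: 0.31 × 0.39 → 0.1209 mm².
Q = v·A = 106 × 0.1209 = 12.82 mm³/s.

12.82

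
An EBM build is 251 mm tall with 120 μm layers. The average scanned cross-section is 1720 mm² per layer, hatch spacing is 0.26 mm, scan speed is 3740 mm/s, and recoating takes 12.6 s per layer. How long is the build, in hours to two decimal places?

8.35 hours

Number of layers: 251 / 0.12 → 2092 (rounded up).
Per-layer scan distance: 1720 / 0.26 → 6615.4 mm.
Per-layer scan time: 6615.4 / 3740 → 1.7688 s.
Per-layer time = 1.7688 + 12.6, so 14.3688 s.
Build time = 2092 × 14.3688 = 30059.5296 s = 8.35 hours.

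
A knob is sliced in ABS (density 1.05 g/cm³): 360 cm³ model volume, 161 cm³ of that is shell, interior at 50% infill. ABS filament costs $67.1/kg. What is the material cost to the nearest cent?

$18.35

Volume inside the shell = 360 − 161 = 199 cm³.
Infill volume = 0.50 × 199 = 99.5 cm³.
Total extruded = 161 + 99.5 = 260.5 cm³.
Mass = 260.5 × 1.05 = 273.525 g.
Cost = 273.525 g / 1000 × $67.1/kg = $18.35.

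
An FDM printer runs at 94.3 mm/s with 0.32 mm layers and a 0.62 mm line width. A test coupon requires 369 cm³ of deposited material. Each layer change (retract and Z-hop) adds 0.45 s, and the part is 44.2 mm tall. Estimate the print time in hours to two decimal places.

Bead cross-section = 0.32 × 0.62 = 0.1984 mm².
Toolpath length = 369 cm³ / 0.1984 mm² = 369000 / 0.1984 = 1859879 mm.
Time extruding = 1859879 / 94.3, so 19723 s.
Layers = ⌈44.2/0.32⌉ = 139.
Layer-change overhead = 139 × 0.45 = 62.55 s.
Altogether 19723 + 62.55 = 19785.55 s, i.e. 5.50 hours.

5.50 hours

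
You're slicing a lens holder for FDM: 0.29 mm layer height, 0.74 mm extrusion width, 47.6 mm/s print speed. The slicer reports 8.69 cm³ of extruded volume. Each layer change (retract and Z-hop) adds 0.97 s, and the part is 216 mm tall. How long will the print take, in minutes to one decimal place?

Line area = 0.29 × 0.74 = 0.2146 mm².
Path length: 8690 mm³ / 0.2146 mm² → 40493.9 mm.
Extrusion time: 40493.9 / 47.6 → 850.7 s.
Layer count = ceil(216 / 0.29) = 745.
Layer-change overhead: 745 × 0.97 → 722.65 s.
Total = 850.7 + 722.65 = 1573.35 s = 26.2 minutes.

26.2 minutes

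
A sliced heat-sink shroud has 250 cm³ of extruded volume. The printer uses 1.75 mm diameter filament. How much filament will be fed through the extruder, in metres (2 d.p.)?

A = π r² = π × 0.875² = 2.4053 mm².
L = 250000 mm³ / 2.4053 mm² = 103937.14 mm, i.e. 103.94 m.

103.94 m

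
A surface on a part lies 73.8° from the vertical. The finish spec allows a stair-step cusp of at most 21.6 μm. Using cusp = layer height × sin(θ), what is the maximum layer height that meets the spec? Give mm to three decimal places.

0.022 mm

sin(73.8°) = 0.9603; t_max = 0.0216/0.9603 = 0.022 mm.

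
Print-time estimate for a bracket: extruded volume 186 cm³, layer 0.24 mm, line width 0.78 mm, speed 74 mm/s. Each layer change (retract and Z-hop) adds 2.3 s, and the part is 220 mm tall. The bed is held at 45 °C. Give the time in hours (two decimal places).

Line area = 0.24 × 0.78, so 0.1872 mm².
Path length: 186000 mm³ / 0.1872 mm² → 993589.7 mm.
Print-move time: 993589.7 / 74 → 13426.9 s.
Number of layers: 220 / 0.24 → 917 (rounded up).
Layer-change overhead: 917 × 2.3 → 2109.1 s.
Total = 13426.9 + 2109.1 = 15536 s = 4.32 hours.

4.32 hours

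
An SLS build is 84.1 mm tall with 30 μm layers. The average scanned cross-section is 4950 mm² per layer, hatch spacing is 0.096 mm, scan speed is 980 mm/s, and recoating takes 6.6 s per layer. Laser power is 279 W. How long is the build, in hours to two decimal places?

Layers = ⌈84.1/0.03⌉ = 2804.
Scan path per layer = 4950 / 0.096, so 51562.5 mm.
Per-layer scan time: 51562.5 / 980 → 52.6148 s.
Layer cycle = 52.6148 + 6.6, so 59.2148 s.
2804 layers × 59.2148 s/layer = 166038.2992 s, i.e. 46.12 hours.

46.12 hours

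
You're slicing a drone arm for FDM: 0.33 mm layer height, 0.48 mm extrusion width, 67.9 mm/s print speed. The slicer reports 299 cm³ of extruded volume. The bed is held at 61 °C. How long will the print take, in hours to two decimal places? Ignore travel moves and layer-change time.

Line area = 0.33 × 0.48, so 0.1584 mm².
Total extruded path = 299000/0.1584 = 1887626.3 mm.
Extrusion time = 1887626.3 / 67.9, so 27800.1 s.
Converting: 27800.1 s = 7.72 hours.

7.72 hours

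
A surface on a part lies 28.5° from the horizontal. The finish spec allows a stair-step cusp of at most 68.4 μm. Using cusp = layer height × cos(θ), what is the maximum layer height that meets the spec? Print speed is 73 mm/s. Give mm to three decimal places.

0.078 mm

cos(28.5°) = 0.8788; t_max = 0.0684/0.8788 = 0.078 mm.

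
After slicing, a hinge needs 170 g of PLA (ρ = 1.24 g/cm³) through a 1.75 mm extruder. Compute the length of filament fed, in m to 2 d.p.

Volume = 170 g / 1.24 g·cm⁻³ = 137.0968 cm³ = 137096.8 mm³.
Cross-section of 1.75 mm filament: π·(1.75/2)² = 2.4053 mm².
L = V/A = 137096.8/2.4053 = 56997.8 mm → 57.00 m.

57.00 m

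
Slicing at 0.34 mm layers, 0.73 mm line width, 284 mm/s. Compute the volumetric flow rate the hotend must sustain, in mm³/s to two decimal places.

Bead cross-section = 0.34 × 0.73 = 0.2482 mm².
Volumetric flow = 284 × 0.2482 = 70.49 mm³/s.

70.49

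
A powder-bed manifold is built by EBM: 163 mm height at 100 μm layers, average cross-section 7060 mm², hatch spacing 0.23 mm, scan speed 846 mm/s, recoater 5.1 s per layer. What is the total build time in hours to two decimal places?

Number of layers: 163 / 0.1 → 1630 (rounded up).
Scan path per layer = 7060 / 0.23 = 30695.7 mm.
Per-layer scan time = 30695.7 / 846 = 36.2833 s.
Time per layer: 36.2833 + 5.1 → 41.3833 s.
1630 layers × 41.3833 s/layer = 67454.779 s, i.e. 18.74 hours.

18.74 hours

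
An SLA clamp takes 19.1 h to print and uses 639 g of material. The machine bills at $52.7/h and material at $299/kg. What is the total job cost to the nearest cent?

Machine-time cost = 52.7 × 19.1 = $1006.57.
Material cost = 299 × 639/1000, so $191.061.
Total = 1006.57 + 191.061 = 1197.631 ≈ $1197.63.

$1197.63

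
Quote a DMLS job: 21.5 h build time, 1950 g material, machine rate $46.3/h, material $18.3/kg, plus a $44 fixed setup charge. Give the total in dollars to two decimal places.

$1075.14

Machine-time cost = 46.3 × 21.5 = $995.45.
Material cost = 18.3 × 1950/1000, so $35.685.
Total = 995.45 + 35.685 + 44 = 1075.135 ≈ $1075.14.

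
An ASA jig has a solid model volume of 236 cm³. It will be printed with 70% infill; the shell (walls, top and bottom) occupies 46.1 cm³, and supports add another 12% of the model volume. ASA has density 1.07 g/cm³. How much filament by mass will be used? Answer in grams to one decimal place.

221.9 g

Infill region = 236 − 46.1, so 189.9 cm³.
Infill volume = 0.70 × 189.9 = 132.93 cm³.
Support = 0.12 × 236 = 28.32 cm³.
Total printed volume = 46.1 + 132.93 + 28.32, so 207.35 cm³.
Mass = 207.35 × 1.07, so 221.8645 g.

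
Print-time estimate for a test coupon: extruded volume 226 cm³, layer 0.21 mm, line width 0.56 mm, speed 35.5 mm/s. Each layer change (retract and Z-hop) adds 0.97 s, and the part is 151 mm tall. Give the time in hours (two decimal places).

Bead cross-section: 0.21 × 0.56 → 0.1176 mm².
Toolpath length = 226 cm³ / 0.1176 mm² = 226000 / 0.1176 = 1921768.7 mm.
Print-move time = 1921768.7 / 35.5 = 54134.3 s.
Number of layers: 151 / 0.21 → 720 (rounded up).
Z-hop total = 720 × 0.97, so 698.4 s.
Total = 54134.3 + 698.4 = 54832.7 s = 15.23 hours.

15.23 hours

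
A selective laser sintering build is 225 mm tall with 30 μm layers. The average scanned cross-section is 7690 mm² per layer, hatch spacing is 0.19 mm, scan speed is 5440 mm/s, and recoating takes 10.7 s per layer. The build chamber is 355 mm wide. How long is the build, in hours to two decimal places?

37.79 hours

Layer count = ceil(225 / 0.03) = 7500.
Scan path per layer: 7690 / 0.19 → 40473.7 mm.
Per-layer scan time = 40473.7 / 5440, so 7.44 s.
Per-layer time = 7.44 + 10.7, so 18.14 s.
7500 layers × 18.14 s/layer = 136050 s, i.e. 37.79 hours.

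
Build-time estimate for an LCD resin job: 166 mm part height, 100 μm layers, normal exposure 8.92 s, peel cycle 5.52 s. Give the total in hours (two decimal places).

Number of layers: 166 / 0.1 → 1660 (rounded up).
Cycle time = 8.92 + 5.52 = 14.44 s.
Build time: 1660 × 14.44 s = 23970.4 s, i.e. 6.66 hours.

6.66 hours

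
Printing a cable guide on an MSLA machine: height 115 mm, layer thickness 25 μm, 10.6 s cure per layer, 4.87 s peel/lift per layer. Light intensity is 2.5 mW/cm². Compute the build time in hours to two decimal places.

Layer count = ceil(115 / 0.025) = 4600.
Each layer takes = 10.6 + 4.87, so 15.47 s.
Build time: 4600 × 15.47 s = 71162 s, i.e. 19.77 hours.

19.77 hours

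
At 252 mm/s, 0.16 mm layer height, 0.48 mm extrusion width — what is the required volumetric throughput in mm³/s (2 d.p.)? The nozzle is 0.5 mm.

A: 0.16 × 0.48 → 0.0768 mm².
Q = v·A = 252 × 0.0768 = 19.35 mm³/s.

19.35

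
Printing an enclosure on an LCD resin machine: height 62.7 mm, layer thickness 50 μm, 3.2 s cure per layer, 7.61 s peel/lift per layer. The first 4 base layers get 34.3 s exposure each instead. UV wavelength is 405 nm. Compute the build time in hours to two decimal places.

Layer count = ceil(62.7 / 0.05) = 1254.
Bottom layers: 4 × (34.3 + 7.61) → 167.64 s.
Regular layers = 1250 × (3.2 + 7.61) = 13512.5 s.
Sum: 167.64 + 13512.5 = 13680.14 s → 3.80 hours.

3.80 hours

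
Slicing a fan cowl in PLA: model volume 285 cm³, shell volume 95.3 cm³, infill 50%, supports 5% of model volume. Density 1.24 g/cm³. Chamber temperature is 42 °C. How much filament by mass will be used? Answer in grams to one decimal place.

253.5 g

Interior volume = 285 − 95.3, so 189.7 cm³.
Infill deposited = 0.50 × 189.7, so 94.85 cm³.
Support = 0.05 × 285, so 14.25 cm³.
Total extruded: 95.3 + 94.85 + 14.25 → 204.4 cm³.
Mass = 204.4 × 1.24, so 253.456 g.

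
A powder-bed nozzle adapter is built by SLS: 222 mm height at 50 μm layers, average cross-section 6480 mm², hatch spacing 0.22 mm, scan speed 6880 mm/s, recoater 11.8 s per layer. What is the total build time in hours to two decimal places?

Layers = ⌈222/0.05⌉ = 4440.
Hatch length per layer = 6480 / 0.22 = 29454.5 mm.
Scan time per layer: 29454.5 / 6880 → 4.2812 s.
Per-layer time = 4.2812 + 11.8 = 16.0812 s.
Total: 4440 × 16.0812 s = 71400.528 s → 19.83 hours.

19.83 hours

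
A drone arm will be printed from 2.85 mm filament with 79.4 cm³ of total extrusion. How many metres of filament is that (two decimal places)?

Cross-section of 2.85 mm filament: π·(2.85/2)² = 6.3794 mm².
Length = 79.4 cm³ / 6.3794 mm² = 79400 / 6.3794 = 12446.31 mm = 12.45 m.

12.45 m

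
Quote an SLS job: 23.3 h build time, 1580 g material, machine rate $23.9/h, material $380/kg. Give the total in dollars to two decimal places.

$1157.27

Machine-time cost = 23.9 × 23.3, so $556.87.
Feedstock cost: 380 × 1580/1000 → $600.40.
Job cost: 556.87 + 600.40 = $1157.27.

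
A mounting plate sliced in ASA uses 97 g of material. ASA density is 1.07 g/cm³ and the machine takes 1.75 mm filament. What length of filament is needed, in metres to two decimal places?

Extruded volume: 97/1.07 = 90.6542 cm³ (90654.2 mm³).
A = π r² = π × 0.875² = 2.4053 mm².
L = V/A = 90654.2/2.4053 = 37689.35 mm → 37.69 m.

37.69 m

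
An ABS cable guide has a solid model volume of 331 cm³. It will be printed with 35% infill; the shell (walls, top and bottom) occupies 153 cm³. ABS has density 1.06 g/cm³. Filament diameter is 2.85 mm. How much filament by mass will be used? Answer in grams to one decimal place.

Interior volume = 331 − 153, so 178 cm³.
Infill volume = 0.35 × 178 = 62.3 cm³.
Total printed volume: 153 + 62.3 → 215.3 cm³.
Mass = 215.3 × 1.06 = 228.218 g.

228.2 g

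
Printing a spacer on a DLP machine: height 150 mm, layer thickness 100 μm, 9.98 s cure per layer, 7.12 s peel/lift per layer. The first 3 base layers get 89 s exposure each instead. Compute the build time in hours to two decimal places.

7.19 hours

Layer count = ceil(150 / 0.1) = 1500.
Bottom layers: 3 × (89 + 7.12) → 288.36 s.
Normal layers = 1497 × (9.98 + 7.12), so 25598.7 s.
Sum: 288.36 + 25598.7 = 25887.06 s → 7.19 hours.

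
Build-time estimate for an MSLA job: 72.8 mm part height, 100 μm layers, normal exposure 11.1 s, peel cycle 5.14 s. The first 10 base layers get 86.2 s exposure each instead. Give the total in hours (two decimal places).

Layers = ⌈72.8/0.1⌉ = 728.
Bottom layers: 10 × (86.2 + 5.14) → 913.4 s.
Regular layers = 718 × (11.1 + 5.14), so 11660.32 s.
Sum: 913.4 + 11660.32 = 12573.72 s → 3.49 hours.

3.49 hours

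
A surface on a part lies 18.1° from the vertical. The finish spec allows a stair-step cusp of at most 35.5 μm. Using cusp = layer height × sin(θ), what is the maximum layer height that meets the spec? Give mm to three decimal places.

0.114 mm

Layer height = cusp / sin(18.1°) = 0.0355 / 0.3107 = 0.114 mm.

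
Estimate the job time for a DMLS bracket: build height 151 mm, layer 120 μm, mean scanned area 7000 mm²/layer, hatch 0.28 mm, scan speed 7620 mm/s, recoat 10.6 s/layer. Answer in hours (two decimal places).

Number of layers: 151 / 0.12 → 1259 (rounded up).
Per-layer scan distance = 7000 / 0.28 = 25000 mm.
Per-layer scan time = 25000 / 7620 = 3.2808 s.
Per-layer time = 3.2808 + 10.6, so 13.8808 s.
Total: 1259 × 13.8808 s = 17475.9272 s → 4.85 hours.

4.85 hours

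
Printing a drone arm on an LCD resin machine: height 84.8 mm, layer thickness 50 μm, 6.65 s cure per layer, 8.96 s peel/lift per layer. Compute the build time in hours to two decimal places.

Layer count = ceil(84.8 / 0.05) = 1696.
Per-layer time: 6.65 + 8.96 → 15.61 s.
Build time: 1696 × 15.61 s = 26474.56 s, i.e. 7.35 hours.

7.35 hours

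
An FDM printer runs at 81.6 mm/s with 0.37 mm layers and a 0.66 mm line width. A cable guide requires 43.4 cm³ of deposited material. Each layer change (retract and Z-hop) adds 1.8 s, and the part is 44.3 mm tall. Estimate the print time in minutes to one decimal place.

Line area = 0.37 × 0.66 = 0.2442 mm².
Toolpath length = 43.4 cm³ / 0.2442 mm² = 43400 / 0.2442 = 177723.2 mm.
Print-move time = 177723.2 / 81.6 = 2178 s.
Layers = ⌈44.3/0.37⌉ = 120.
Z-hop total = 120 × 1.8, so 216 s.
Total = 2178 + 216 = 2394 s = 39.9 minutes.

39.9 minutes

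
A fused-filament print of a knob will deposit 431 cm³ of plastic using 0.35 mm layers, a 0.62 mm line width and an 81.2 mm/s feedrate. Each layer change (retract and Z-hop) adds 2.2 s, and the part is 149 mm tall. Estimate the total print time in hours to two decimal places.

7.05 hours

Line area = 0.35 × 0.62 = 0.217 mm².
Toolpath length = 431 cm³ / 0.217 mm² = 431000 / 0.217 = 1986175.1 mm.
Time extruding: 1986175.1 / 81.2 → 24460.3 s.
Number of layers: 149 / 0.35 → 426 (rounded up).
Non-print overhead = 426 × 2.2, so 937.2 s.
Altogether 24460.3 + 937.2 = 25397.5 s, i.e. 7.05 hours.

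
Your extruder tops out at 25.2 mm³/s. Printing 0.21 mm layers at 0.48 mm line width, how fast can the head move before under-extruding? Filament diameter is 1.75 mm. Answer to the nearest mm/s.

A: 0.21 × 0.48 → 0.1008 mm².
v_max = Q/A = 25.2/0.1008 = 250.00 mm/s → 250 mm/s.

250 mm/s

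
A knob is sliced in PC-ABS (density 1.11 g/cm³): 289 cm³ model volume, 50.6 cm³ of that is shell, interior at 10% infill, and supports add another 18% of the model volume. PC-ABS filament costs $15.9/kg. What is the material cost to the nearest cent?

Infill region = 289 − 50.6 = 238.4 cm³.
Deposited infill = 0.10 × 238.4, so 23.84 cm³.
Support = 0.18 × 289, so 52.02 cm³.
Total extruded = 50.6 + 23.84 + 52.02, so 126.46 cm³.
Mass: 126.46 × 1.11 → 140.3706 g.
Cost = 140.3706 g / 1000 × $15.9/kg = $2.23.

$2.23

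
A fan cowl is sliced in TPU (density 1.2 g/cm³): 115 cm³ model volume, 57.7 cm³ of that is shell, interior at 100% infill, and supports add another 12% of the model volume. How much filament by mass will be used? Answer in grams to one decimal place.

Volume inside the shell = 115 − 57.7, so 57.3 cm³.
Deposited infill = 1.00 × 57.3, so 57.3 cm³.
Support = 0.12 × 115 = 13.8 cm³.
Total extruded = 57.7 + 57.3 + 13.8 = 128.8 cm³.
Mass = 128.8 × 1.2 = 154.56 g.

154.6 g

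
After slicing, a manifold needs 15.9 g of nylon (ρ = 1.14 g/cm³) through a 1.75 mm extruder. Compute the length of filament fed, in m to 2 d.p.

5.80 m

Volume = 15.9 g / 1.14 g·cm⁻³ = 13.9474 cm³ = 13947.4 mm³.
Filament cross-section = π × (1.75/2)² = 2.4053 mm².
Length = 13947.4 / 2.4053 = 5798.61 mm = 5.80 m.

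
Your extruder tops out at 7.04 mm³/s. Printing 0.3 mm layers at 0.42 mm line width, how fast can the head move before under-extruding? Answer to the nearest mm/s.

A: 0.3 × 0.42 → 0.126 mm².
Max speed = 7.04 / 0.126 = 55.87 ≈ 56 mm/s.

56 mm/s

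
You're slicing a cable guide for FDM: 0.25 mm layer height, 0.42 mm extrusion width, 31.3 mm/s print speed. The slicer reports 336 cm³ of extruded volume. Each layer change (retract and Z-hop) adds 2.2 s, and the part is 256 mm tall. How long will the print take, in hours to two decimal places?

Line area = 0.25 × 0.42, so 0.105 mm².
Path length: 336000 mm³ / 0.105 mm² → 3200000 mm.
Extrusion time = 3200000 / 31.3 = 102236.4 s.
Layers = ⌈256/0.25⌉ = 1024.
Z-hop total = 1024 × 2.2 = 2252.8 s.
Total = 102236.4 + 2252.8 = 104489.2 s = 29.02 hours.

29.02 hours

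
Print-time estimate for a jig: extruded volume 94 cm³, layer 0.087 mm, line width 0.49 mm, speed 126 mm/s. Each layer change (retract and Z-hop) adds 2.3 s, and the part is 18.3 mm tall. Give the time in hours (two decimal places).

Extrusion cross-section = 0.087 × 0.49 = 0.04263 mm².
Total extruded path = 94000/0.04263 = 2205019.9 mm.
Time extruding = 2205019.9 / 126, so 17500.2 s.
Layers = ⌈18.3/0.087⌉ = 211.
Layer-change overhead = 211 × 2.3 = 485.3 s.
Altogether 17500.2 + 485.3 = 17985.5 s, i.e. 5.00 hours.

5.00 hours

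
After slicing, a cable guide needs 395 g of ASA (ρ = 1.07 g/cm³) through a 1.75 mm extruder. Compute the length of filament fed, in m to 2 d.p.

153.48 m

Extruded volume: 395/1.07 = 369.1589 cm³ (369158.9 mm³).
Filament cross-section = π × (1.75/2)² = 2.4053 mm².
Length = 369158.9 / 2.4053 = 153477.28 mm = 153.48 m.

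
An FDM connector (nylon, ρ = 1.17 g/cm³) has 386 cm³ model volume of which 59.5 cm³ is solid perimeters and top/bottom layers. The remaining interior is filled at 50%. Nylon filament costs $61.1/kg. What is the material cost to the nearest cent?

$15.92

Infill region = 386 − 59.5 = 326.5 cm³.
Infill deposited = 0.50 × 326.5 = 163.25 cm³.
Total extruded = 59.5 + 163.25, so 222.75 cm³.
Mass = 222.75 × 1.17, so 260.6175 g.
Cost = 260.6175 g / 1000 × $61.1/kg = $15.92.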